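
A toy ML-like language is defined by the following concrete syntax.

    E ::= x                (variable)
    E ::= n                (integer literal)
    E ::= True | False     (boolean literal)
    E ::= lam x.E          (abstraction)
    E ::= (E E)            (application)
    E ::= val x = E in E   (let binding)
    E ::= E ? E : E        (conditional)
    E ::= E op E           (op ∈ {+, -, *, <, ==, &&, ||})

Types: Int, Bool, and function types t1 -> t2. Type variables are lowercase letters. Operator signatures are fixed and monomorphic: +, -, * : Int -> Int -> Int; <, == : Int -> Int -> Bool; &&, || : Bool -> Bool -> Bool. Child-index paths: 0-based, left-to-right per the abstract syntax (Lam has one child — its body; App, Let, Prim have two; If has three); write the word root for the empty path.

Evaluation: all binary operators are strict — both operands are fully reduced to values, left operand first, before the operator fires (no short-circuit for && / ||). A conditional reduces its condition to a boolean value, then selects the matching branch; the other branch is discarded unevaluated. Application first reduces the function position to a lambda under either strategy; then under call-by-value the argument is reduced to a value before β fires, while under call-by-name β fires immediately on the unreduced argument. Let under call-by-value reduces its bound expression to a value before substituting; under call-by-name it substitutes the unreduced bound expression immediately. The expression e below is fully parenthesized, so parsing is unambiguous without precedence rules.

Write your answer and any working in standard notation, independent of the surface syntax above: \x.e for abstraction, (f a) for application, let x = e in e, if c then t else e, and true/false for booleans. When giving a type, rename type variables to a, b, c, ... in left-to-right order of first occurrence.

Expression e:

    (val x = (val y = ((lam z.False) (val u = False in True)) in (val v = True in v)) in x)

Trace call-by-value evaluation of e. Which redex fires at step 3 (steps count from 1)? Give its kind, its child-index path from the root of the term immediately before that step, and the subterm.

Answer: let at 0 : (let y = false in (let v = true in v))

Trace:
step 0: (let x = (let y = ((\z.false) (let u = false in true)) in (let v = true in v)) in x)
step 1: [let@0.0.1] (let x = (let y = ((\z.false) true) in (let v = true in v)) in x)
step 2: [beta@0.0] (let x = (let y = false in (let v = true in v)) in x)
step 3: [let@0] (let x = (let v = true in v) in x)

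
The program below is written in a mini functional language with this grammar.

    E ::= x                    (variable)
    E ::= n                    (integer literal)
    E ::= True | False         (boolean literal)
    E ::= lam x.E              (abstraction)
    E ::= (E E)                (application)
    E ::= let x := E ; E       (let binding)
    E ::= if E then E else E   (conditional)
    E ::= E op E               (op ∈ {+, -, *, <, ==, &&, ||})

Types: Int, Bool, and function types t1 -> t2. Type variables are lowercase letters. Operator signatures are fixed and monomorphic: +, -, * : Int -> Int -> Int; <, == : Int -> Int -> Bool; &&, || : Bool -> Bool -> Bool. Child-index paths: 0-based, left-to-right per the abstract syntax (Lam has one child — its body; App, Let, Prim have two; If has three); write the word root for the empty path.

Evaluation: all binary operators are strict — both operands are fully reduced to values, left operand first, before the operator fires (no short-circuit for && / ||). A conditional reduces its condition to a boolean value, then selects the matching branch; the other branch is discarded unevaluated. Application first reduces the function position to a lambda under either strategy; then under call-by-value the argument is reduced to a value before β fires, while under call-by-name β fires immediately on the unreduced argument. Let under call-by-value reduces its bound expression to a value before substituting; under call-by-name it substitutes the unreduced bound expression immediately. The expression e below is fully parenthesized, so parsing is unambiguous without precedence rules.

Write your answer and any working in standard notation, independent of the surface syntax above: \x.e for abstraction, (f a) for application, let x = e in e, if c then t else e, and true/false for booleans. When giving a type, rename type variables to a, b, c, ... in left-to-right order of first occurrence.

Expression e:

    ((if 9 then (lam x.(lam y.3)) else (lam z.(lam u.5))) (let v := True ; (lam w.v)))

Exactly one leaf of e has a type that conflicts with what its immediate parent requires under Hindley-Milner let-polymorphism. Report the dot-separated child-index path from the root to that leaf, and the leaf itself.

Derivation:
  unify Int ~ Bool
  FAIL: mismatch Int ~ Bool

Answer: 0.0 : 9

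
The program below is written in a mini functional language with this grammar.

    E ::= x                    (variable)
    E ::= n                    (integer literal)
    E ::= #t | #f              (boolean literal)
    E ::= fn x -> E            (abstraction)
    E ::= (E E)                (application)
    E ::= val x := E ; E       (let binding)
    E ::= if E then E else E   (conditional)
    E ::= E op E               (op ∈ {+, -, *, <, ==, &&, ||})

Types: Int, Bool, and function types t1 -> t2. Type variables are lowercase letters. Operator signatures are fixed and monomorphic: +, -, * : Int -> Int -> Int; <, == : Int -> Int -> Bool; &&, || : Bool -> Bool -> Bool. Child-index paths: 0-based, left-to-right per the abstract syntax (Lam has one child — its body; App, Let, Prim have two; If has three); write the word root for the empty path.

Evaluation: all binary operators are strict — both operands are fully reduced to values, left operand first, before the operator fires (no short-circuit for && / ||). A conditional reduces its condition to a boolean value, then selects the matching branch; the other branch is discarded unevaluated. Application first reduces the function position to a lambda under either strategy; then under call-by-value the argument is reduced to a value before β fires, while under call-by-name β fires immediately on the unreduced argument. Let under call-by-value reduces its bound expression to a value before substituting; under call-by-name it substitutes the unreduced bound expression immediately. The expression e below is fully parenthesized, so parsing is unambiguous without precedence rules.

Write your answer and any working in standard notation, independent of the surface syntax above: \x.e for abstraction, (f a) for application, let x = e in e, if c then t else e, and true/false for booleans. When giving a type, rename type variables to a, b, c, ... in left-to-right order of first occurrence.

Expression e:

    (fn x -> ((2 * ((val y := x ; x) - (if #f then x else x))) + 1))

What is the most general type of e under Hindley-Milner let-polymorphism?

Answer: Int -> Int

Trace:
  unify Int ~ Int
x : a
let y : a
x : a
  unify a ~ Int
  unify Bool ~ Bool
x : Int
x : Int
  unify Int ~ Int
  unify Int ~ Int
  unify Int ~ Int
  unify Int ~ Int
  unify Int ~ Int
\x._ : Int -> Int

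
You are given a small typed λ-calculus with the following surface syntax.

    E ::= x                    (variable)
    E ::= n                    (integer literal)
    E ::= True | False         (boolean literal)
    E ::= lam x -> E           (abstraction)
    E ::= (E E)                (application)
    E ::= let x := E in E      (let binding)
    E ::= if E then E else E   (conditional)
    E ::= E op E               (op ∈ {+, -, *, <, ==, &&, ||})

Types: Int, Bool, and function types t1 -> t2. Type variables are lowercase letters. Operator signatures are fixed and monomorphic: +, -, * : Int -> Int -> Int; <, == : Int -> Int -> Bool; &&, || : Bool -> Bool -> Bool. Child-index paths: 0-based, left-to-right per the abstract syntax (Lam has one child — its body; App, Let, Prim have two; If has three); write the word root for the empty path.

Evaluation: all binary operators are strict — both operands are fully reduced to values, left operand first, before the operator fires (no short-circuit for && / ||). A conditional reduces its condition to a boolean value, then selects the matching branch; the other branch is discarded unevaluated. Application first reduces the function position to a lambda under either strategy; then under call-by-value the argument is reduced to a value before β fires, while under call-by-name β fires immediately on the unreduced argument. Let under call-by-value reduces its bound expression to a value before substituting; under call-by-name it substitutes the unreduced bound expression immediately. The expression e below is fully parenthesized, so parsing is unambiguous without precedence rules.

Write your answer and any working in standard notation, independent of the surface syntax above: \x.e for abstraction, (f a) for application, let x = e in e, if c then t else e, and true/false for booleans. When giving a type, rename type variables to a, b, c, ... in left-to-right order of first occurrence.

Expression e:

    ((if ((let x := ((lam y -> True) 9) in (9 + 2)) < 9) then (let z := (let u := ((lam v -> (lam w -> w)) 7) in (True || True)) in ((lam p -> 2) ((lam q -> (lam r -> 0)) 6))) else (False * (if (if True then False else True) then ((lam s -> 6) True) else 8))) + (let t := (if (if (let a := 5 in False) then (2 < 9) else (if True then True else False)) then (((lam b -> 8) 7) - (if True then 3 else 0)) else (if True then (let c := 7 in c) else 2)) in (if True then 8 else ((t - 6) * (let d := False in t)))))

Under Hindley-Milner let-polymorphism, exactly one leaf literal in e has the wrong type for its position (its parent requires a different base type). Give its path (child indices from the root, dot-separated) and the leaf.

Trace:
\y._ : a -> Bool
  unify a -> Bool ~ Int -> b
  unify a ~ Int
  unify Bool ~ b
_ _ : Bool
let x : Bool
  unify Int ~ Int
  unify Int ~ Int
  unify Int ~ Int
  unify Int ~ Int
  unify Bool ~ Bool
w : d
\w._ : d -> d
\v._ : c -> d -> d
  unify c -> d -> d ~ Int -> e
  unify c ~ Int
  unify d -> d ~ e
_ _ : d -> d
let u : forall. d -> d
  unify Bool ~ Bool
  unify Bool ~ Bool
let z : Bool
\p._ : f -> Int
\r._ : h -> Int
\q._ : g -> h -> Int
  unify g -> h -> Int ~ Int -> i
  unify g ~ Int
  unify h -> Int ~ i
_ _ : h -> Int
  unify f -> Int ~ (h -> Int) -> j
  unify f ~ h -> Int
  unify Int ~ j
_ _ : Int
  unify Bool ~ Int
  FAIL: mismatch Bool ~ Int

Answer: 0.2.0 : false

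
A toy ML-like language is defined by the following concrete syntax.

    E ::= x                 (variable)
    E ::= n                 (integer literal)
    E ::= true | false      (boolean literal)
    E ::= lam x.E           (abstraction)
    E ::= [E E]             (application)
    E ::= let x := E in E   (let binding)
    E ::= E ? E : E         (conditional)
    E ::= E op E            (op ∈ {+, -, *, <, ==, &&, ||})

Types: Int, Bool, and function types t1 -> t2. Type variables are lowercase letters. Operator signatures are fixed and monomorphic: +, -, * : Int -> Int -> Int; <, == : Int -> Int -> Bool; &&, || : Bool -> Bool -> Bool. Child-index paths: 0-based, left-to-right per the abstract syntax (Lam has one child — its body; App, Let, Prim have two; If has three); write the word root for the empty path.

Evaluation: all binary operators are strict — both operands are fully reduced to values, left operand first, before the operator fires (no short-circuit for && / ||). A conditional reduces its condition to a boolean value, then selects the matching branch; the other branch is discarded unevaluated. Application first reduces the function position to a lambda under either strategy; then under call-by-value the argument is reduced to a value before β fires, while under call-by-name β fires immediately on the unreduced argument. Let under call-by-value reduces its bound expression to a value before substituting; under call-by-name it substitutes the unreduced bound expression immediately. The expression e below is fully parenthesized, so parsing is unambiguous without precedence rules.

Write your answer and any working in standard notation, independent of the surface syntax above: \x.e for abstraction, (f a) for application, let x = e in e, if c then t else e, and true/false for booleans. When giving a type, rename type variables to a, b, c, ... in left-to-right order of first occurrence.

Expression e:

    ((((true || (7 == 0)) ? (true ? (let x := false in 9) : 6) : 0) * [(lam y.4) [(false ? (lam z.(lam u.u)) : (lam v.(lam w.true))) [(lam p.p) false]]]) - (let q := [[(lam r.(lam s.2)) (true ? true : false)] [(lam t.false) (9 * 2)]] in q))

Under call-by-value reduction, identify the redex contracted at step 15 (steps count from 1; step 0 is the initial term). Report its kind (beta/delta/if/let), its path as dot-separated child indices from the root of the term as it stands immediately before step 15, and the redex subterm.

Trace:
step 0: (((if (true || (7 == 0)) then (if true then (let x = false in 9) else 6) else 0) * ((\y.4) ((if false then (\z.(\u.u)) else (\v.(\w.true))) ((\p.p) false)))) - (let q = (((\r.(\s.2)) (if true then true else false)) ((\t.false) (9 * 2))) in q))
step 1: [delta@0.0.0.1] (((if (true || false) then (if true then (let x = false in 9) else 6) else 0) * ((\y.4) ((if false then (\z.(\u.u)) else (\v.(\w.true))) ((\p.p) false)))) - (let q = (((\r.(\s.2)) (if true then true else false)) ((\t.false) (9 * 2))) in q))
step 2: [delta@0.0.0] (((if true then (if true then (let x = false in 9) else 6) else 0) * ((\y.4) ((if false then (\z.(\u.u)) else (\v.(\w.true))) ((\p.p) false)))) - (let q = (((\r.(\s.2)) (if true then true else false)) ((\t.false) (9 * 2))) in q))
step 3: [if@0.0] (((if true then (let x = false in 9) else 6) * ((\y.4) ((if false then (\z.(\u.u)) else (\v.(\w.true))) ((\p.p) false)))) - (let q = (((\r.(\s.2)) (if true then true else false)) ((\t.false) (9 * 2))) in q))
step 4: [if@0.0] (((let x = false in 9) * ((\y.4) ((if false then (\z.(\u.u)) else (\v.(\w.true))) ((\p.p) false)))) - (let q = (((\r.(\s.2)) (if true then true else false)) ((\t.false) (9 * 2))) in q))
step 5: [let@0.0] ((9 * ((\y.4) ((if false then (\z.(\u.u)) else (\v.(\w.true))) ((\p.p) false)))) - (let q = (((\r.(\s.2)) (if true then true else false)) ((\t.false) (9 * 2))) in q))
step 6: [if@0.1.1.0] ((9 * ((\y.4) ((\v.(\w.true)) ((\p.p) false)))) - (let q = (((\r.(\s.2)) (if true then true else false)) ((\t.false) (9 * 2))) in q))
step 7: [beta@0.1.1.1] ((9 * ((\y.4) ((\v.(\w.true)) false))) - (let q = (((\r.(\s.2)) (if true then true else false)) ((\t.false) (9 * 2))) in q))
step 8: [beta@0.1.1] ((9 * ((\y.4) (\w.true))) - (let q = (((\r.(\s.2)) (if true then true else false)) ((\t.false) (9 * 2))) in q))
step 9: [beta@0.1] ((9 * 4) - (let q = (((\r.(\s.2)) (if true then true else false)) ((\t.false) (9 * 2))) in q))
step 10: [delta@0] (36 - (let q = (((\r.(\s.2)) (if true then true else false)) ((\t.false) (9 * 2))) in q))
step 11: [if@1.0.0.1] (36 - (let q = (((\r.(\s.2)) true) ((\t.false) (9 * 2))) in q))
step 12: [beta@1.0.0] (36 - (let q = ((\s.2) ((\t.false) (9 * 2))) in q))
step 13: [delta@1.0.1.1] (36 - (let q = ((\s.2) ((\t.false) 18)) in q))
step 14: [beta@1.0.1] (36 - (let q = ((\s.2) false) in q))
step 15: [beta@1.0] (36 - (let q = 2 in q))

Answer: beta at 1.0 : ((\s.2) false)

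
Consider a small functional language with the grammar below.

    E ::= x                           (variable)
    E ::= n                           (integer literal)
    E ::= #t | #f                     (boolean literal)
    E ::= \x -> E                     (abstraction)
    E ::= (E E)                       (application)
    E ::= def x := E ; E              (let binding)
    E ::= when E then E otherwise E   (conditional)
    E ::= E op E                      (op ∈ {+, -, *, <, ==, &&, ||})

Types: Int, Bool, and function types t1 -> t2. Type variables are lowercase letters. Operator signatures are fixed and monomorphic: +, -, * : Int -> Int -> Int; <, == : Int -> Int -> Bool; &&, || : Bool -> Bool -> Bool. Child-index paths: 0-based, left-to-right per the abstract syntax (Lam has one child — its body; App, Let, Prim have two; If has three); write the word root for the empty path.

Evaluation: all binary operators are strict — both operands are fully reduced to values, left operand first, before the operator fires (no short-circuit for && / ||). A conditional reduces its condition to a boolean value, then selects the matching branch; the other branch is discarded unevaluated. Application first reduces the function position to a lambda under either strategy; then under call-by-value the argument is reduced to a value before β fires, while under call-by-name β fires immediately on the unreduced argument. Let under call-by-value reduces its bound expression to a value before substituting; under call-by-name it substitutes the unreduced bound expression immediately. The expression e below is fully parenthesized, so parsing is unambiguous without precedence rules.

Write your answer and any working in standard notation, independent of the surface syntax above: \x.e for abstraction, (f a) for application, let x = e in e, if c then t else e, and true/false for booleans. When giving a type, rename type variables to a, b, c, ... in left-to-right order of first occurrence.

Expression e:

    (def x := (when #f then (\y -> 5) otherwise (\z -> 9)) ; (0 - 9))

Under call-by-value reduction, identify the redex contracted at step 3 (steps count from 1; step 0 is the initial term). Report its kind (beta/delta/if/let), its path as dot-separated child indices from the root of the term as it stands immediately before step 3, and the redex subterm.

Answer: delta at root : (0 - 9)

Working:
step 0: (let x = (if false then (\y.5) else (\z.9)) in (0 - 9))
step 1: [if@0] (let x = (\z.9) in (0 - 9))
step 2: [let@root] (0 - 9)
step 3: [delta@root] -9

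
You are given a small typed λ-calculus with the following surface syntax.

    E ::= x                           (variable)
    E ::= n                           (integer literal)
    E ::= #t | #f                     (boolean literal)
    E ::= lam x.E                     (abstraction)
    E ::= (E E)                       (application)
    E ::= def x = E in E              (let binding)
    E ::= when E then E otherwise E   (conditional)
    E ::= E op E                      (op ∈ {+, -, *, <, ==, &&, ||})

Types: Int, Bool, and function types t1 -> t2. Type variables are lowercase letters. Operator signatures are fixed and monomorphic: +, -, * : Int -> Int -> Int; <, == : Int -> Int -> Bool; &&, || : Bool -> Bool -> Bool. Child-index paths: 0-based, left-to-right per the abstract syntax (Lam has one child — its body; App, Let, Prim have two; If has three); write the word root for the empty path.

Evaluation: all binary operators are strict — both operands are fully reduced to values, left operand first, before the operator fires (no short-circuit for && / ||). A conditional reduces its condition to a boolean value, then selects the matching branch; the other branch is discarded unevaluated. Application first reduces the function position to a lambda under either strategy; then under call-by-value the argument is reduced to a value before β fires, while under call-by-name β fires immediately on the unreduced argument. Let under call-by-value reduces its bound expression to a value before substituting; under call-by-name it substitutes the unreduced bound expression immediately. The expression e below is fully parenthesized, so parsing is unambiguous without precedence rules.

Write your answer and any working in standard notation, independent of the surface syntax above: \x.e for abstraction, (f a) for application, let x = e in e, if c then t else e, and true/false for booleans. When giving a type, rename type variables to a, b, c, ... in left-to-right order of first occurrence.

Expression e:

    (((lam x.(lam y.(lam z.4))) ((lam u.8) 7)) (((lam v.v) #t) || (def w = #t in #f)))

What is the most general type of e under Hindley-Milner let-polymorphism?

Trace:
\z._ : c -> Int
\y._ : b -> c -> Int
\x._ : a -> b -> c -> Int
\u._ : d -> Int
  unify d -> Int ~ Int -> e
  unify d ~ Int
  unify Int ~ e
_ _ : Int
  unify a -> b -> c -> Int ~ Int -> f
  unify a ~ Int
  unify b -> c -> Int ~ f
_ _ : b -> c -> Int
v : g
\v._ : g -> g
  unify g -> g ~ Bool -> h
  unify g ~ Bool
  unify Bool ~ h
_ _ : Bool
  unify Bool ~ Bool
let w : Bool
  unify Bool ~ Bool
  unify b -> c -> Int ~ Bool -> i
  unify b ~ Bool
  unify c -> Int ~ i
_ _ : c -> Int

Answer: a -> Int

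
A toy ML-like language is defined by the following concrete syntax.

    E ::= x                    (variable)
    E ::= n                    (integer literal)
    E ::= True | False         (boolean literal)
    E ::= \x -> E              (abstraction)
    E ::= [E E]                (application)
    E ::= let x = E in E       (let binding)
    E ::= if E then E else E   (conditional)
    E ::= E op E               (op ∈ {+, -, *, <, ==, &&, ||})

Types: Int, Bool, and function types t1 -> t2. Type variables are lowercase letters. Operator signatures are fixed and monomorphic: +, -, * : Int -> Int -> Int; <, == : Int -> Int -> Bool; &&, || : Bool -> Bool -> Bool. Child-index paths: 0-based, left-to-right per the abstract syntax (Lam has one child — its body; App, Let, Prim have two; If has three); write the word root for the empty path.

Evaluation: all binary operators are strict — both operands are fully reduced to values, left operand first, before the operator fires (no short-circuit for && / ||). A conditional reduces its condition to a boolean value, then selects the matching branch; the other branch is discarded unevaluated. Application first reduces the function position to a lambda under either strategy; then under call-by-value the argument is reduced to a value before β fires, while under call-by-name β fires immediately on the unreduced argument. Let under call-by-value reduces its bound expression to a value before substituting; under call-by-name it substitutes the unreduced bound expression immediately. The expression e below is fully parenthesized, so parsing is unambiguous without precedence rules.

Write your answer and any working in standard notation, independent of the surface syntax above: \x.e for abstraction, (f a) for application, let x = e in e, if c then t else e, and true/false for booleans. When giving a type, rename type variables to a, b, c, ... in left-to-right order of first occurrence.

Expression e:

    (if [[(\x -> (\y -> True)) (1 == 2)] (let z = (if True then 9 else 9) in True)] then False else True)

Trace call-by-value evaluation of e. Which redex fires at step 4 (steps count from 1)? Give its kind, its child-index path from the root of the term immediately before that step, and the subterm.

Answer: let at 0.1 : (let z = 9 in true)

Derivation:
step 0: (if (((\x.(\y.true)) (1 == 2)) (let z = (if true then 9 else 9) in true)) then false else true)
step 1: [delta@0.0.1] (if (((\x.(\y.true)) false) (let z = (if true then 9 else 9) in true)) then false else true)
step 2: [beta@0.0] (if ((\y.true) (let z = (if true then 9 else 9) in true)) then false else true)
step 3: [if@0.1.0] (if ((\y.true) (let z = 9 in true)) then false else true)
step 4: [let@0.1] (if ((\y.true) true) then false else true)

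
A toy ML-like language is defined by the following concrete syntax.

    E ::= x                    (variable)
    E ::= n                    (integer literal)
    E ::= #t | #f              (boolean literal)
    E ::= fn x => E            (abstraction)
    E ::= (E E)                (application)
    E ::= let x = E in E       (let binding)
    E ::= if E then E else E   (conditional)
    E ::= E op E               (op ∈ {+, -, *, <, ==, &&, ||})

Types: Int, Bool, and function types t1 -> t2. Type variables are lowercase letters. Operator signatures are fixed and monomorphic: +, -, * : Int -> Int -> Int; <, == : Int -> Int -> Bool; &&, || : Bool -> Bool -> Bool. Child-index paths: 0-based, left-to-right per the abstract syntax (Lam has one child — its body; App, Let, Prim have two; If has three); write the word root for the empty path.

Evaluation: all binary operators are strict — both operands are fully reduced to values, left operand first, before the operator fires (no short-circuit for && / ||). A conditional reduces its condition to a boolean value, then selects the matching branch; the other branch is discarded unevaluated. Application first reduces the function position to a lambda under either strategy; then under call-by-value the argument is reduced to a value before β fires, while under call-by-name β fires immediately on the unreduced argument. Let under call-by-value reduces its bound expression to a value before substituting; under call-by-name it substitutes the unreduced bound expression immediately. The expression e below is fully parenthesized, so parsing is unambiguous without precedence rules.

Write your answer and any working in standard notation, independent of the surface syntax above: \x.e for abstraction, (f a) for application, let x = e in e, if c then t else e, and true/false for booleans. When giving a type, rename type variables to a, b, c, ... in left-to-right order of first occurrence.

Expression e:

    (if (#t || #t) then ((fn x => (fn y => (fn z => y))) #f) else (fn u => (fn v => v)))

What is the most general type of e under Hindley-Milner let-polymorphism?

Derivation:
  unify Bool ~ Bool
  unify Bool ~ Bool
  unify Bool ~ Bool
y : b
\z._ : c -> b
\y._ : b -> c -> b
\x._ : a -> b -> c -> b
  unify a -> b -> c -> b ~ Bool -> d
  unify a ~ Bool
  unify b -> c -> b ~ d
_ _ : b -> c -> b
v : f
\v._ : f -> f
\u._ : e -> f -> f
  unify b -> c -> b ~ e -> f -> f
  unify b ~ e
  unify c -> e ~ f -> f
  unify c ~ f
  unify e ~ f

Answer: a -> a -> a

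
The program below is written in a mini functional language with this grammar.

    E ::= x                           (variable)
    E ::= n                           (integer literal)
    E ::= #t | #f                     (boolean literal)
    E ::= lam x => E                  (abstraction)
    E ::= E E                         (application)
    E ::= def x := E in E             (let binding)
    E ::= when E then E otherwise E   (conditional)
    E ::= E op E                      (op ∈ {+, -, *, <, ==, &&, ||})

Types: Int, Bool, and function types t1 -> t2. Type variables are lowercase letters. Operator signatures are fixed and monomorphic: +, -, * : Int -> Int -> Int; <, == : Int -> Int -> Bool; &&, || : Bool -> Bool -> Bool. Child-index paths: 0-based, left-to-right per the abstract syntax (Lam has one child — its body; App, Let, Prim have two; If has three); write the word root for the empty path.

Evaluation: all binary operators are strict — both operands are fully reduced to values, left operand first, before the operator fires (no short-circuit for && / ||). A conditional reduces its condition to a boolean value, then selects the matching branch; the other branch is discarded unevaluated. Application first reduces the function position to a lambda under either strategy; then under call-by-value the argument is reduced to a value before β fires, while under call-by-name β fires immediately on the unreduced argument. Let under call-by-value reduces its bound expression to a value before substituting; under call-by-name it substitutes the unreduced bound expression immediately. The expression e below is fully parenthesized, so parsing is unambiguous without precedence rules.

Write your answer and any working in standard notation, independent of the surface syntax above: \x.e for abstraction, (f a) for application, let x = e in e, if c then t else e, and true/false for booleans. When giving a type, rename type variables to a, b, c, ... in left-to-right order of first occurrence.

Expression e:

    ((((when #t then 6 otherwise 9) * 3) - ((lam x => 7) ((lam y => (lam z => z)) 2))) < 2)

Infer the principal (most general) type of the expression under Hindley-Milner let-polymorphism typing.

Working:
  unify Bool ~ Bool
  unify Int ~ Int
  unify Int ~ Int
  unify Int ~ Int
  unify Int ~ Int
\x._ : a -> Int
z : c
\z._ : c -> c
\y._ : b -> c -> c
  unify b -> c -> c ~ Int -> d
  unify b ~ Int
  unify c -> c ~ d
_ _ : c -> c
  unify a -> Int ~ (c -> c) -> e
  unify a ~ c -> c
  unify Int ~ e
_ _ : Int
  unify Int ~ Int
  unify Int ~ Int
  unify Int ~ Int

Answer: Bool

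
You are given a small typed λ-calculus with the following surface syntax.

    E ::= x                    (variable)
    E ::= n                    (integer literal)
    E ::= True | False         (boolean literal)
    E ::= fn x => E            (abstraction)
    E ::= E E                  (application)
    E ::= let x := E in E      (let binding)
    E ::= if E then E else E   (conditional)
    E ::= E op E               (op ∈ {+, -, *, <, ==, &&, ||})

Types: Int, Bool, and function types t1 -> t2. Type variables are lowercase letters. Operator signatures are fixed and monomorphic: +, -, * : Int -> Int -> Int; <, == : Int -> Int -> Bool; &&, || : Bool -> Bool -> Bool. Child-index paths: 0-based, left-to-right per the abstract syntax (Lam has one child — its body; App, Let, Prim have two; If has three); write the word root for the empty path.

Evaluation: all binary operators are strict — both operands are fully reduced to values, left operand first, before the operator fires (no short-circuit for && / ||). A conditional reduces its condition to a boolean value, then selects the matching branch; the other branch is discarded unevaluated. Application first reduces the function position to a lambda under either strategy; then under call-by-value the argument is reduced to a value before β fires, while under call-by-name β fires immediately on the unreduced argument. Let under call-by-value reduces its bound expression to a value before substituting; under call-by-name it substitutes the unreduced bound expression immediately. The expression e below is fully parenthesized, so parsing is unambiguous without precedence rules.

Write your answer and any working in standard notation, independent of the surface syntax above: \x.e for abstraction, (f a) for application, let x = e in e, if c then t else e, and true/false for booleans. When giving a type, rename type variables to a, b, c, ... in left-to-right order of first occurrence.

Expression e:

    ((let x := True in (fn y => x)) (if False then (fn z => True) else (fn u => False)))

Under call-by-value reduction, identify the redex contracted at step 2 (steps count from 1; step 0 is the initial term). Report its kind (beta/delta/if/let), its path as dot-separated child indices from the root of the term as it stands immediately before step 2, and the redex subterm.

Working:
step 0: ((let x = true in (\y.x)) (if false then (\z.true) else (\u.false)))
step 1: [let@0] ((\y.true) (if false then (\z.true) else (\u.false)))
step 2: [if@1] ((\y.true) (\u.false))

Answer: if at 1 : (if false then (\z.true) else (\u.false))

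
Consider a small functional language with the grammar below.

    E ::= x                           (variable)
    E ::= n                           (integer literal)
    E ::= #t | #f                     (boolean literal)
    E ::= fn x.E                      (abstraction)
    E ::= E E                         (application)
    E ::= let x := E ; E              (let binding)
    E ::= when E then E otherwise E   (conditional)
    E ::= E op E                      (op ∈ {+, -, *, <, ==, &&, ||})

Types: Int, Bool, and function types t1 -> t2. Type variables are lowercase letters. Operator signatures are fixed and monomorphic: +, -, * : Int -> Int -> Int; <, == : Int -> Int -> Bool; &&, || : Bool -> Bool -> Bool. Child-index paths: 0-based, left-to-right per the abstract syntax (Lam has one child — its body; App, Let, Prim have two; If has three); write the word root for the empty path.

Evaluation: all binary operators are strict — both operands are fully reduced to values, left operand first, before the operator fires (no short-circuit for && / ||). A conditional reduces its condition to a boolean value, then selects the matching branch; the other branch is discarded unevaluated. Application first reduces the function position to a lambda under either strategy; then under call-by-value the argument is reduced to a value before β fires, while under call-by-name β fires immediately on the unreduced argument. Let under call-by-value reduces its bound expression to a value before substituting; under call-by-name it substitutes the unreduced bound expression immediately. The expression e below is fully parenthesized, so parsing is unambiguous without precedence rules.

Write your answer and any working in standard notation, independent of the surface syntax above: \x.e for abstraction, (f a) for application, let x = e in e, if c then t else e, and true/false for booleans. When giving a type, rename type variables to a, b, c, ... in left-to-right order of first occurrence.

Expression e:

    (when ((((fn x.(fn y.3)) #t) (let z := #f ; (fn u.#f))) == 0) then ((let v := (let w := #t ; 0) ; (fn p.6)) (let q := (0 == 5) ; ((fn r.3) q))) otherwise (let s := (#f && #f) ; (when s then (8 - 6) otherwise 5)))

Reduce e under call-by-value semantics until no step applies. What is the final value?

Trace:
step 0: (if ((((\x.(\y.3)) true) (let z = false in (\u.false))) == 0) then ((let v = (let w = true in 0) in (\p.6)) (let q = (0 == 5) in ((\r.3) q))) else (let s = (false && false) in (if s then (8 - 6) else 5)))
step 1: [beta@0.0.0] (if (((\y.3) (let z = false in (\u.false))) == 0) then ((let v = (let w = true in 0) in (\p.6)) (let q = (0 == 5) in ((\r.3) q))) else (let s = (false && false) in (if s then (8 - 6) else 5)))
step 2: [let@0.0.1] (if (((\y.3) (\u.false)) == 0) then ((let v = (let w = true in 0) in (\p.6)) (let q = (0 == 5) in ((\r.3) q))) else (let s = (false && false) in (if s then (8 - 6) else 5)))
step 3: [beta@0.0] (if (3 == 0) then ((let v = (let w = true in 0) in (\p.6)) (let q = (0 == 5) in ((\r.3) q))) else (let s = (false && false) in (if s then (8 - 6) else 5)))
step 4: [delta@0] (if false then ((let v = (let w = true in 0) in (\p.6)) (let q = (0 == 5) in ((\r.3) q))) else (let s = (false && false) in (if s then (8 - 6) else 5)))
step 5: [if@root] (let s = (false && false) in (if s then (8 - 6) else 5))
step 6: [delta@0] (let s = false in (if s then (8 - 6) else 5))
step 7: [let@root] (if false then (8 - 6) else 5)
step 8: [if@root] 5

Answer: 5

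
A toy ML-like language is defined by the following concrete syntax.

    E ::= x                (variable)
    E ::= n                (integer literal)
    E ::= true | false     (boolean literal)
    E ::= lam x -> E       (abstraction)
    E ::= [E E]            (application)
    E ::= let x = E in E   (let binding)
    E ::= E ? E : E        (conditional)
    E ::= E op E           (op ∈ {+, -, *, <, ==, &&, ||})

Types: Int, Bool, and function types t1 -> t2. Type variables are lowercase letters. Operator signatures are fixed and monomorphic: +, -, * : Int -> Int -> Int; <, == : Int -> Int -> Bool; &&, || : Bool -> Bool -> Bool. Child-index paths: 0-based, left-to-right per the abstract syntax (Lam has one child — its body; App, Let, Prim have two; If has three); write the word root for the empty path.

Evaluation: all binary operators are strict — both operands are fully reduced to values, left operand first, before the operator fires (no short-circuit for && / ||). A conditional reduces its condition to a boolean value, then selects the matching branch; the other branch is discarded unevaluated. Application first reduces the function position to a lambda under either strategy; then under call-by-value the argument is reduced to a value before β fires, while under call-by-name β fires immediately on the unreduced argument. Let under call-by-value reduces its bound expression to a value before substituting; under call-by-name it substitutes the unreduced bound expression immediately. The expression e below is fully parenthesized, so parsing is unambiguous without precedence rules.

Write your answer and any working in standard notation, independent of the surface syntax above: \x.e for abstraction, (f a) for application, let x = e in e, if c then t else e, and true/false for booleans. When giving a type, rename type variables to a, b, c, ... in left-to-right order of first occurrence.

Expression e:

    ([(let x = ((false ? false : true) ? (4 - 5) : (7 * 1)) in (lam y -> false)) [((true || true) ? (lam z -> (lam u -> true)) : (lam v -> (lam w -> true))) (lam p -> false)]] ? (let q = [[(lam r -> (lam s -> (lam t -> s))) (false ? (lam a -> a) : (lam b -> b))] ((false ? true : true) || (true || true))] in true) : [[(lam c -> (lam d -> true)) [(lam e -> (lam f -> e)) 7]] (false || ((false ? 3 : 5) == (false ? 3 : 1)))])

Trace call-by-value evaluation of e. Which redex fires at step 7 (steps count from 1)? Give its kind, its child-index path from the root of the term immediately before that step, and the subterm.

Trace:
step 0: (if ((let x = (if (if false then false else true) then (4 - 5) else (7 * 1)) in (\y.false)) ((if (true || true) then (\z.(\u.true)) else (\v.(\w.true))) (\p.false))) then (let q = (((\r.(\s.(\t.s))) (if false then (\a.a) else (\b.b))) ((if false then true else true) || (true || true))) in true) else (((\c.(\d.true)) ((\e.(\f.e)) 7)) (false || ((if false then 3 else 5) == (if false then 3 else 1)))))
step 1: [if@0.0.0.0] (if ((let x = (if true then (4 - 5) else (7 * 1)) in (\y.false)) ((if (true || true) then (\z.(\u.true)) else (\v.(\w.true))) (\p.false))) then (let q = (((\r.(\s.(\t.s))) (if false then (\a.a) else (\b.b))) ((if false then true else true) || (true || true))) in true) else (((\c.(\d.true)) ((\e.(\f.e)) 7)) (false || ((if false then 3 else 5) == (if false then 3 else 1)))))
step 2: [if@0.0.0] (if ((let x = (4 - 5) in (\y.false)) ((if (true || true) then (\z.(\u.true)) else (\v.(\w.true))) (\p.false))) then (let q = (((\r.(\s.(\t.s))) (if false then (\a.a) else (\b.b))) ((if false then true else true) || (true || true))) in true) else (((\c.(\d.true)) ((\e.(\f.e)) 7)) (false || ((if false then 3 else 5) == (if false then 3 else 1)))))
step 3: [delta@0.0.0] (if ((let x = -1 in (\y.false)) ((if (true || true) then (\z.(\u.true)) else (\v.(\w.true))) (\p.false))) then (let q = (((\r.(\s.(\t.s))) (if false then (\a.a) else (\b.b))) ((if false then true else true) || (true || true))) in true) else (((\c.(\d.true)) ((\e.(\f.e)) 7)) (false || ((if false then 3 else 5) == (if false then 3 else 1)))))
step 4: [let@0.0] (if ((\y.false) ((if (true || true) then (\z.(\u.true)) else (\v.(\w.true))) (\p.false))) then (let q = (((\r.(\s.(\t.s))) (if false then (\a.a) else (\b.b))) ((if false then true else true) || (true || true))) in true) else (((\c.(\d.true)) ((\e.(\f.e)) 7)) (false || ((if false then 3 else 5) == (if false then 3 else 1)))))
step 5: [delta@0.1.0.0] (if ((\y.false) ((if true then (\z.(\u.true)) else (\v.(\w.true))) (\p.false))) then (let q = (((\r.(\s.(\t.s))) (if false then (\a.a) else (\b.b))) ((if false then true else true) || (true || true))) in true) else (((\c.(\d.true)) ((\e.(\f.e)) 7)) (false || ((if false then 3 else 5) == (if false then 3 else 1)))))
step 6: [if@0.1.0] (if ((\y.false) ((\z.(\u.true)) (\p.false))) then (let q = (((\r.(\s.(\t.s))) (if false then (\a.a) else (\b.b))) ((if false then true else true) || (true || true))) in true) else (((\c.(\d.true)) ((\e.(\f.e)) 7)) (false || ((if false then 3 else 5) == (if false then 3 else 1)))))
step 7: [beta@0.1] (if ((\y.false) (\u.true)) then (let q = (((\r.(\s.(\t.s))) (if false then (\a.a) else (\b.b))) ((if false then true else true) || (true || true))) in true) else (((\c.(\d.true)) ((\e.(\f.e)) 7)) (false || ((if false then 3 else 5) == (if false then 3 else 1)))))

Answer: beta at 0.1 : ((\z.(\u.true)) (\p.false))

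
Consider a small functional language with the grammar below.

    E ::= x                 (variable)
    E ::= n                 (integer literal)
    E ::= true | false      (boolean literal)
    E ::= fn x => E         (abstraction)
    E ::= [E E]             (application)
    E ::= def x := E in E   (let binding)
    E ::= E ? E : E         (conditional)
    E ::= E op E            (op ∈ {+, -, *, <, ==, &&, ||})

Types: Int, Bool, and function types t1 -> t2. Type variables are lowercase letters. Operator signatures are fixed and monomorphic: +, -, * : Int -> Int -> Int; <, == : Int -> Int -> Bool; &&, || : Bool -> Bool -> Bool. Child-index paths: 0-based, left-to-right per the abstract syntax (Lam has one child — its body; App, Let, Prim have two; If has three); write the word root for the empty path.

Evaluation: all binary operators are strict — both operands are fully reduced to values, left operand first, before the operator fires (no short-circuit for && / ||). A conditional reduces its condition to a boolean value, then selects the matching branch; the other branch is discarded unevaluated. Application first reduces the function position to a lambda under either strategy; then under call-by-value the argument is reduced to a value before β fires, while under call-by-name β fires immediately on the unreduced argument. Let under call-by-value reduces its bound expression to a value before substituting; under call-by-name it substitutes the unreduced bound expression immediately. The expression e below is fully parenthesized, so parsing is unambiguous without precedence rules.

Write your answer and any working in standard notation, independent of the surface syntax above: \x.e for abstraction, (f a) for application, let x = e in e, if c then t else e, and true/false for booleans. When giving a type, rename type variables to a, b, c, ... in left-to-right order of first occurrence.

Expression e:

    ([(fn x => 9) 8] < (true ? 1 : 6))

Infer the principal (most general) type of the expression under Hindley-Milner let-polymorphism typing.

Answer: Bool

Derivation:
\x._ : a -> Int
  unify a -> Int ~ Int -> b
  unify a ~ Int
  unify Int ~ b
_ _ : Int
  unify Int ~ Int
  unify Bool ~ Bool
  unify Int ~ Int
  unify Int ~ Int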